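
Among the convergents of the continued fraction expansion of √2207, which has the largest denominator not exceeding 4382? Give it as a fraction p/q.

205297/4370

√2207 = [46; 1, 45, 1, 92, …] (period length 4).
Convergents:
  p_0/q_0 = 46/1
  p_1/q_1 = 47/1
  p_2/q_2 = 2161/46
  p_3/q_3 = 2208/47
  p_4/q_4 = 205297/4370
  p_5/q_5 = 207505/4417
q_4 = 4370 ≤ 4382 < 4417 = q_5, so the answer is 205297/4370.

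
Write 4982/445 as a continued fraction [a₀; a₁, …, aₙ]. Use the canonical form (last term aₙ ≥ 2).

[11; 5, 8, 1, 2, 3]

4982 = 11×445 + 87
445 = 5×87 + 10
87 = 8×10 + 7
10 = 1×7 + 3
7 = 2×3 + 1
3 = 3×1 + 0  (stop)
So 4982/445 = [11; 5, 8, 1, 2, 3].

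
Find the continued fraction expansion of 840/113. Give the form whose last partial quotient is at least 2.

[7; 2, 3, 3, 1, 3]

840 = 7·113 + 49
113 = 2·49 + 15
49 = 3·15 + 4
15 = 3·4 + 3
4 = 1·3 + 1
3 = 3·1 + 0  (stop)
So 840/113 = [7; 2, 3, 3, 1, 3].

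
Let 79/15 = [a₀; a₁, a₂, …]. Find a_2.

1

79 = 5·15 + 4   →  a_0 = 5
15 = 3·4 + 3   →  a_1 = 3
4 = 1·3 + 1   →  a_2 = 1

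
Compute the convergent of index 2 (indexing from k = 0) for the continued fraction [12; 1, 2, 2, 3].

Using pₖ = aₖpₖ₋₁ + pₖ₋₂, qₖ = aₖqₖ₋₁ + qₖ₋₂ (with p₋₁=1, p₋₂=0, q₋₁=0, q₋₂=1):
  k=0: a=12, p=12, q=1
  k=1: a=1, p=13, q=1
  k=2: a=2, p=38, q=3

38/3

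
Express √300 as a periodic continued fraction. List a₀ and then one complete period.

[17; 3, 8, 3, 34]

a₀ = ⌊√300⌋ = 17.
With m₀=0, d₀=1 and mₖ₊₁ = dₖaₖ − mₖ, dₖ₊₁ = (n − mₖ₊₁²)/dₖ, aₖ₊₁ = ⌊(a₀+mₖ₊₁)/dₖ₊₁⌋:
  k=1: m=17, d=11, a=3
  k=2: m=16, d=4, a=8
  k=3: m=16, d=11, a=3
  k=4: m=17, d=1, a=34
d=1 and a=2a₀=34 at k=4, so the next step gives (m, d) = (17, 11) again — its k=1 value — and the period has length 4.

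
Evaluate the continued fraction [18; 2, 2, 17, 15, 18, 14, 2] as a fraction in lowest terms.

Fold from the inside: start with 2/1.
  14 + 1/2 = 29/2
  18 + 2/29 = 524/29
  15 + 29/524 = 7889/524
  17 + 524/7889 = 134637/7889
  2 + 7889/134637 = 277163/134637
  2 + 134637/277163 = 688963/277163
  18 + 277163/688963 = 12678497/688963

12678497/688963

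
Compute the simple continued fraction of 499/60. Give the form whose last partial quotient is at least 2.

499 = 8*60 + 19
60 = 3*19 + 3
19 = 6*3 + 1
3 = 3*1 + 0  (stop)
So 499/60 = [8; 3, 6, 3].

[8; 3, 6, 3]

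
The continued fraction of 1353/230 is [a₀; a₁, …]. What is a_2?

7

1353 = 5·230 + 203   →  a_0 = 5
230 = 1·203 + 27   →  a_1 = 1
203 = 7·27 + 14   →  a_2 = 7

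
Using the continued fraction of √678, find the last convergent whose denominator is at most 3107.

√678 = [26; 26, 52, …] (period length 2).
Convergents:
  p_0/q_0 = 26/1
  p_1/q_1 = 677/26
  p_2/q_2 = 35230/1353
  p_3/q_3 = 916657/35204
q_2 = 1353 ≤ 3107 < 35204 = q_3, so the answer is 35230/1353.

35230/1353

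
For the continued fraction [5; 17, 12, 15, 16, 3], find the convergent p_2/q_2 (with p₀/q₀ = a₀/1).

Using pₖ = aₖpₖ₋₁ + pₖ₋₂, qₖ = aₖqₖ₋₁ + qₖ₋₂ (with p₋₁=1, p₋₂=0, q₋₁=0, q₋₂=1):
  k=0: a=5, p=5, q=1
  k=1: a=17, p=86, q=17
  k=2: a=12, p=1037, q=205

1037/205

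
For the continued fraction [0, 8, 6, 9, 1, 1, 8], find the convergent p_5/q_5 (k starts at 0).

116/947

Using pₖ = aₖpₖ₋₁ + pₖ₋₂, qₖ = aₖqₖ₋₁ + qₖ₋₂ (with p₋₁=1, p₋₂=0, q₋₁=0, q₋₂=1):
  k=0: a=0, p=0, q=1
  k=1: a=8, p=1, q=8
  k=2: a=6, p=6, q=49
  k=3: a=9, p=55, q=449
  k=4: a=1, p=61, q=498
  k=5: a=1, p=116, q=947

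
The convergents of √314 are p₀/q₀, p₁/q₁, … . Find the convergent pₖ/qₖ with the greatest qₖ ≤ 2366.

√314 = [17; 1, 2, 1, 1, 2, 1, 34, …] (period length 7).
Convergents:
  p_0/q_0 = 17/1
  p_1/q_1 = 18/1
  p_2/q_2 = 53/3
  p_3/q_3 = 71/4
  p_4/q_4 = 124/7
  p_5/q_5 = 319/18
  p_6/q_6 = 443/25
  p_7/q_7 = 15381/868
  p_8/q_8 = 15824/893
  p_9/q_9 = 47029/2654
q_8 = 893 ≤ 2366 < 2654 = q_9, so the answer is 15824/893.

15824/893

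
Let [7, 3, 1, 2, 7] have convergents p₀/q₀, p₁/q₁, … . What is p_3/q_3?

80/11

Using pₖ = aₖpₖ₋₁ + pₖ₋₂, qₖ = aₖqₖ₋₁ + qₖ₋₂ (with p₋₁=1, p₋₂=0, q₋₁=0, q₋₂=1):
  k=0: a=7, p=7, q=1
  k=1: a=3, p=22, q=3
  k=2: a=1, p=29, q=4
  k=3: a=2, p=80, q=11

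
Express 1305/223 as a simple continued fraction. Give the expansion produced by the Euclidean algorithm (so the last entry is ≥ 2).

1305 = 5*223 + 190
223 = 1*190 + 33
190 = 5*33 + 25
33 = 1*25 + 8
25 = 3*8 + 1
8 = 8*1 + 0  (stop)
So 1305/223 = [5; 1, 5, 1, 3, 8].

[5; 1, 5, 1, 3, 8]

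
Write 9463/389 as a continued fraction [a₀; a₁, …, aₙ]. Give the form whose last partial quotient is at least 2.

[24; 3, 15, 1, 7]

9463 = 24×389 + 127
389 = 3×127 + 8
127 = 15×8 + 7
8 = 1×7 + 1
7 = 7×1 + 0  (stop)
So 9463/389 = [24; 3, 15, 1, 7].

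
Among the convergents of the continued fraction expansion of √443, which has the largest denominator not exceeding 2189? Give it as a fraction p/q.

18585/883

√443 = [21; 21, 42, …] (period length 2).
Convergents:
  p_0/q_0 = 21/1
  p_1/q_1 = 442/21
  p_2/q_2 = 18585/883
  p_3/q_3 = 390727/18564
q_2 = 883 ≤ 2189 < 18564 = q_3, so the answer is 18585/883.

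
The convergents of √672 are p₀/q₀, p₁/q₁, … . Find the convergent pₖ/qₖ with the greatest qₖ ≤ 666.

17161/662

√672 = [25; 1, 11, 1, 50, …] (period length 4).
Convergents:
  p_0/q_0 = 25/1
  p_1/q_1 = 26/1
  p_2/q_2 = 311/12
  p_3/q_3 = 337/13
  p_4/q_4 = 17161/662
  p_5/q_5 = 17498/675
q_4 = 662 ≤ 666 < 675 = q_5, so the answer is 17161/662.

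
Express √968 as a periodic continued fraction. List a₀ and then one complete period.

a₀ = ⌊√968⌋ = 31.
With m₀=0, d₀=1 and mₖ₊₁ = dₖaₖ − mₖ, dₖ₊₁ = (n − mₖ₊₁²)/dₖ, aₖ₊₁ = ⌊(a₀+mₖ₊₁)/dₖ₊₁⌋:
  k=1: m=31, d=7, a=8
  k=2: m=25, d=49, a=1
  k=3: m=24, d=8, a=6
  k=4: m=24, d=49, a=1
  k=5: m=25, d=7, a=8
  k=6: m=31, d=1, a=62
d=1 and a=2a₀=62 at k=6, so the next step gives (m, d) = (31, 7) again — its k=1 value — and the period has length 6.

[31; 8, 1, 6, 1, 8, 62]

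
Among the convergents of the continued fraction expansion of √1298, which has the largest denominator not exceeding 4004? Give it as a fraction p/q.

√1298 = [36; 36, 72, …] (period length 2).
Convergents:
  p_0/q_0 = 36/1
  p_1/q_1 = 1297/36
  p_2/q_2 = 93420/2593
  p_3/q_3 = 3364417/93384
q_2 = 2593 ≤ 4004 < 93384 = q_3, so the answer is 93420/2593.

93420/2593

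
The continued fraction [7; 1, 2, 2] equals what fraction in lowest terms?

54/7

Using pₖ = aₖpₖ₋₁ + pₖ₋₂ and qₖ = aₖqₖ₋₁ + qₖ₋₂:
  k=0: a=7, p=7, q=1
  k=1: a=1, p=8, q=1
  k=2: a=2, p=23, q=3
  k=3: a=2, p=54, q=7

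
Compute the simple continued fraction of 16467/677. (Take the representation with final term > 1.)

[24; 3, 10, 1, 19]

16467 = 24*677 + 219
677 = 3*219 + 20
219 = 10*20 + 19
20 = 1*19 + 1
19 = 19*1 + 0  (stop)
So 16467/677 = [24; 3, 10, 1, 19].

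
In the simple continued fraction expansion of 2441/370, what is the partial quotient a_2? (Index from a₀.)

1

2441 = 6·370 + 221   →  a_0 = 6
370 = 1·221 + 149   →  a_1 = 1
221 = 1·149 + 72   →  a_2 = 1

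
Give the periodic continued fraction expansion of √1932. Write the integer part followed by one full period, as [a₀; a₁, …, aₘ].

[43; 1, 20, 1, 86]

a₀ = ⌊√1932⌋ = 43.
With m₀=0, d₀=1 and mₖ₊₁ = dₖaₖ − mₖ, dₖ₊₁ = (n − mₖ₊₁²)/dₖ, aₖ₊₁ = ⌊(a₀+mₖ₊₁)/dₖ₊₁⌋:
  k=1: m=43, d=83, a=1
  k=2: m=40, d=4, a=20
  k=3: m=40, d=83, a=1
  k=4: m=43, d=1, a=86
d=1 and a=2a₀=86 at k=4, so the next step gives (m, d) = (43, 83) again — its k=1 value — and the period has length 4.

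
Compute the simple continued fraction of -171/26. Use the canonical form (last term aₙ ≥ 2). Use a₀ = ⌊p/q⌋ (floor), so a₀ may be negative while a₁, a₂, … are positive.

[-7; 2, 2, 1, 3]

-171 = -7·26 + 11
26 = 2·11 + 4
11 = 2·4 + 3
4 = 1·3 + 1
3 = 3·1 + 0  (stop)
So -171/26 = [-7; 2, 2, 1, 3].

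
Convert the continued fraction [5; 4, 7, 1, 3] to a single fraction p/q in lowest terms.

671/128

Using pₖ = aₖpₖ₋₁ + pₖ₋₂ and qₖ = aₖqₖ₋₁ + qₖ₋₂:
  k=0: a=5, p=5, q=1
  k=1: a=4, p=21, q=4
  k=2: a=7, p=152, q=29
  k=3: a=1, p=173, q=33
  k=4: a=3, p=671, q=128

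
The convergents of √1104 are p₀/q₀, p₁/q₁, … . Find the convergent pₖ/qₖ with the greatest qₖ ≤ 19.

√1104 = [33; 4, 2, 2, 2, 4, 66, …] (period length 6).
Convergents:
  p_0/q_0 = 33/1
  p_1/q_1 = 133/4
  p_2/q_2 = 299/9
  p_3/q_3 = 731/22
q_2 = 9 ≤ 19 < 22 = q_3, so the answer is 299/9.

299/9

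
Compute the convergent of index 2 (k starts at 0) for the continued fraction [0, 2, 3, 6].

3/7

Using pₖ = aₖpₖ₋₁ + pₖ₋₂, qₖ = aₖqₖ₋₁ + qₖ₋₂ (with p₋₁=1, p₋₂=0, q₋₁=0, q₋₂=1):
  k=0: a=0, p=0, q=1
  k=1: a=2, p=1, q=2
  k=2: a=3, p=3, q=7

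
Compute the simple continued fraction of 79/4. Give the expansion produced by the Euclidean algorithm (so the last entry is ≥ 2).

[19; 1, 3]

79 = 19·4 + 3
4 = 1·3 + 1
3 = 3·1 + 0  (stop)
So 79/4 = [19; 1, 3].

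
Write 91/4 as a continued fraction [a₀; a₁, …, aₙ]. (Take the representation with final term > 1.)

[22; 1, 3]

91 = 22·4 + 3
4 = 1·3 + 1
3 = 3·1 + 0  (stop)
So 91/4 = [22; 1, 3].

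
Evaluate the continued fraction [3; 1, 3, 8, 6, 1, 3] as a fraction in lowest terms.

Using pₖ = aₖpₖ₋₁ + pₖ₋₂ and qₖ = aₖqₖ₋₁ + qₖ₋₂:
  k=0: a=3, p=3, q=1
  k=1: a=1, p=4, q=1
  k=2: a=3, p=15, q=4
  k=3: a=8, p=124, q=33
  k=4: a=6, p=759, q=202
  k=5: a=1, p=883, q=235
  k=6: a=3, p=3408, q=907

3408/907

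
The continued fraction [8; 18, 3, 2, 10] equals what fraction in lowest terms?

Fold from the inside: start with 10/1.
  2 + 1/10 = 21/10
  3 + 10/21 = 73/21
  18 + 21/73 = 1335/73
  8 + 73/1335 = 10753/1335

10753/1335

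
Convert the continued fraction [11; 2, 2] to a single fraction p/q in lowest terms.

Fold from the inside: start with 2/1.
  2 + 1/2 = 5/2
  11 + 2/5 = 57/5

57/5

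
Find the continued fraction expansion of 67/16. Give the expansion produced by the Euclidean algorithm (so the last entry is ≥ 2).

67 = 4×16 + 3
16 = 5×3 + 1
3 = 3×1 + 0  (stop)
So 67/16 = [4; 5, 3].

[4; 5, 3]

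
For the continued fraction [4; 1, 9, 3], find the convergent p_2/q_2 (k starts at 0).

49/10

Using pₖ = aₖpₖ₋₁ + pₖ₋₂, qₖ = aₖqₖ₋₁ + qₖ₋₂ (with p₋₁=1, p₋₂=0, q₋₁=0, q₋₂=1):
  k=0: a=4, p=4, q=1
  k=1: a=1, p=5, q=1
  k=2: a=9, p=49, q=10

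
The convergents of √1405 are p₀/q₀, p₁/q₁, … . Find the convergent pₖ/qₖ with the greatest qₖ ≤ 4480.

√1405 = [37; 2, 14, 2, 74, …] (period length 4).
Convergents:
  p_0/q_0 = 37/1
  p_1/q_1 = 75/2
  p_2/q_2 = 1087/29
  p_3/q_3 = 2249/60
  p_4/q_4 = 167513/4469
  p_5/q_5 = 337275/8998
q_4 = 4469 ≤ 4480 < 8998 = q_5, so the answer is 167513/4469.

167513/4469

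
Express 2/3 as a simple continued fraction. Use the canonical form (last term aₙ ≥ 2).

2 = 0*3 + 2
3 = 1*2 + 1
2 = 2*1 + 0  (stop)
So 2/3 = [0; 1, 2].

[0; 1, 2]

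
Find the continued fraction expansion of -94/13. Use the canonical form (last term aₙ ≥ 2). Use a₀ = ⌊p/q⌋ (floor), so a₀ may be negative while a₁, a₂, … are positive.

-94 = -8×13 + 10
13 = 1×10 + 3
10 = 3×3 + 1
3 = 3×1 + 0  (stop)
So -94/13 = [-8; 1, 3, 3].

[-8; 1, 3, 3]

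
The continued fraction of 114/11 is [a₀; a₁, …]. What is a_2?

1

114 = 10·11 + 4   →  a_0 = 10
11 = 2·4 + 3   →  a_1 = 2
4 = 1·3 + 1   →  a_2 = 1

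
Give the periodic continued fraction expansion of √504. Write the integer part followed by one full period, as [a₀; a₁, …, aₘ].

[22; 2, 4, 2, 44]

a₀ = ⌊√504⌋ = 22.
With m₀=0, d₀=1 and mₖ₊₁ = dₖaₖ − mₖ, dₖ₊₁ = (n − mₖ₊₁²)/dₖ, aₖ₊₁ = ⌊(a₀+mₖ₊₁)/dₖ₊₁⌋:
  k=1: m=22, d=20, a=2
  k=2: m=18, d=9, a=4
  k=3: m=18, d=20, a=2
  k=4: m=22, d=1, a=44
d=1 and a=2a₀=44 at k=4, so the next step gives (m, d) = (22, 20) again — its k=1 value — and the period has length 4.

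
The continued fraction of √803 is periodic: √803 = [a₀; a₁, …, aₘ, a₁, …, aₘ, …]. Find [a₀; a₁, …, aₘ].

[28; 2, 1, 27, 1, 2, 56]

a₀ = ⌊√803⌋ = 28.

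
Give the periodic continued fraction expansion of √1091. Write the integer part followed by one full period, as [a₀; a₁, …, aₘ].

a₀ = ⌊√1091⌋ = 33.
With m₀=0, d₀=1 and mₖ₊₁ = dₖaₖ − mₖ, dₖ₊₁ = (n − mₖ₊₁²)/dₖ, aₖ₊₁ = ⌊(a₀+mₖ₊₁)/dₖ₊₁⌋:
  k=1: m=33, d=2, a=33
  k=2: m=33, d=1, a=66
d=1 and a=2a₀=66 at k=2, so the next step gives (m, d) = (33, 2) again — its k=1 value — and the period has length 2.

[33; 33, 66]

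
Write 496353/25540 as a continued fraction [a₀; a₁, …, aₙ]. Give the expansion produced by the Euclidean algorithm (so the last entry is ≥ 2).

[19; 2, 3, 3, 3, 1, 19, 13]

496353 = 19·25540 + 11093
25540 = 2·11093 + 3354
11093 = 3·3354 + 1031
3354 = 3·1031 + 261
1031 = 3·261 + 248
261 = 1·248 + 13
248 = 19·13 + 1
13 = 13·1 + 0  (stop)
So 496353/25540 = [19; 2, 3, 3, 3, 1, 19, 13].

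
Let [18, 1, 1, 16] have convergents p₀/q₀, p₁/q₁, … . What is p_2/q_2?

37/2

Using pₖ = aₖpₖ₋₁ + pₖ₋₂, qₖ = aₖqₖ₋₁ + qₖ₋₂ (with p₋₁=1, p₋₂=0, q₋₁=0, q₋₂=1):
  k=0: a=18, p=18, q=1
  k=1: a=1, p=19, q=1
  k=2: a=1, p=37, q=2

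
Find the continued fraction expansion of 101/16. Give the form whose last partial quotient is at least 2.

[6; 3, 5]

101 = 6*16 + 5
16 = 3*5 + 1
5 = 5*1 + 0  (stop)
So 101/16 = [6; 3, 5].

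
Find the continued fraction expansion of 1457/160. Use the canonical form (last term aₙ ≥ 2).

1457 = 9×160 + 17
160 = 9×17 + 7
17 = 2×7 + 3
7 = 2×3 + 1
3 = 3×1 + 0  (stop)
So 1457/160 = [9; 9, 2, 2, 3].

[9; 9, 2, 2, 3]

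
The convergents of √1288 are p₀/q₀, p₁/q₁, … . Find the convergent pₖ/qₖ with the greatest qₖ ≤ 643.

√1288 = [35; 1, 7, 1, 70, …] (period length 4).
Convergents:
  p_0/q_0 = 35/1
  p_1/q_1 = 36/1
  p_2/q_2 = 287/8
  p_3/q_3 = 323/9
  p_4/q_4 = 22897/638
  p_5/q_5 = 23220/647
q_4 = 638 ≤ 643 < 647 = q_5, so the answer is 22897/638.

22897/638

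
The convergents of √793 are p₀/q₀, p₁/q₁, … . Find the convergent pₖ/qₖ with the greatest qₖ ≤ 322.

4393/156

√793 = [28; 6, 4, 6, 56, …] (period length 4).
Convergents:
  p_0/q_0 = 28/1
  p_1/q_1 = 169/6
  p_2/q_2 = 704/25
  p_3/q_3 = 4393/156
  p_4/q_4 = 246712/8761
q_3 = 156 ≤ 322 < 8761 = q_4, so the answer is 4393/156.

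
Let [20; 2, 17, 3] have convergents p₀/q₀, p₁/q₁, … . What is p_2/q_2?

Using pₖ = aₖpₖ₋₁ + pₖ₋₂, qₖ = aₖqₖ₋₁ + qₖ₋₂ (with p₋₁=1, p₋₂=0, q₋₁=0, q₋₂=1):
  k=0: a=20, p=20, q=1
  k=1: a=2, p=41, q=2
  k=2: a=17, p=717, q=35

717/35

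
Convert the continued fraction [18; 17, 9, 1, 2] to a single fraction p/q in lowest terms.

8957/496

Using pₖ = aₖpₖ₋₁ + pₖ₋₂ and qₖ = aₖqₖ₋₁ + qₖ₋₂:
  k=0: a=18, p=18, q=1
  k=1: a=17, p=307, q=17
  k=2: a=9, p=2781, q=154
  k=3: a=1, p=3088, q=171
  k=4: a=2, p=8957, q=496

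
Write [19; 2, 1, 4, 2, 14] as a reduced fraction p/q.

Using pₖ = aₖpₖ₋₁ + pₖ₋₂ and qₖ = aₖqₖ₋₁ + qₖ₋₂:
  k=0: a=19, p=19, q=1
  k=1: a=2, p=39, q=2
  k=2: a=1, p=58, q=3
  k=3: a=4, p=271, q=14
  k=4: a=2, p=600, q=31
  k=5: a=14, p=8671, q=448

8671/448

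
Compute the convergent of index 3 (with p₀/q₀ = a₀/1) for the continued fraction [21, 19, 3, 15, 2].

Using pₖ = aₖpₖ₋₁ + pₖ₋₂, qₖ = aₖqₖ₋₁ + qₖ₋₂ (with p₋₁=1, p₋₂=0, q₋₁=0, q₋₂=1):
  k=0: a=21, p=21, q=1
  k=1: a=19, p=400, q=19
  k=2: a=3, p=1221, q=58
  k=3: a=15, p=18715, q=889

18715/889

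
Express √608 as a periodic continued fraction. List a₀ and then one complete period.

[24; 1, 1, 1, 11, 1, 1, 1, 48]

a₀ = ⌊√608⌋ = 24.
With m₀=0, d₀=1 and mₖ₊₁ = dₖaₖ − mₖ, dₖ₊₁ = (n − mₖ₊₁²)/dₖ, aₖ₊₁ = ⌊(a₀+mₖ₊₁)/dₖ₊₁⌋:
  k=1: m=24, d=32, a=1
  k=2: m=8, d=17, a=1
  k=3: m=9, d=31, a=1
  k=4: m=22, d=4, a=11
  k=5: m=22, d=31, a=1
  k=6: m=9, d=17, a=1
  k=7: m=8, d=32, a=1
  k=8: m=24, d=1, a=48
d=1 and a=2a₀=48 at k=8, so the next step gives (m, d) = (24, 32) again — its k=1 value — and the period has length 8.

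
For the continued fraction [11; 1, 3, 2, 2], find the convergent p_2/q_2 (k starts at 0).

47/4

Using pₖ = aₖpₖ₋₁ + pₖ₋₂, qₖ = aₖqₖ₋₁ + qₖ₋₂ (with p₋₁=1, p₋₂=0, q₋₁=0, q₋₂=1):
  k=0: a=11, p=11, q=1
  k=1: a=1, p=12, q=1
  k=2: a=3, p=47, q=4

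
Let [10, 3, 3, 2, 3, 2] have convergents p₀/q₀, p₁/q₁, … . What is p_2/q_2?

103/10

Using pₖ = aₖpₖ₋₁ + pₖ₋₂, qₖ = aₖqₖ₋₁ + qₖ₋₂ (with p₋₁=1, p₋₂=0, q₋₁=0, q₋₂=1):
  k=0: a=10, p=10, q=1
  k=1: a=3, p=31, q=3
  k=2: a=3, p=103, q=10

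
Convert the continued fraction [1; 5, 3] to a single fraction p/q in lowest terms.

Fold from the inside: start with 3/1.
  5 + 1/3 = 16/3
  1 + 3/16 = 19/16

19/16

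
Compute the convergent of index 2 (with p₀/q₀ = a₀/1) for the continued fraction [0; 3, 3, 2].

3/10

Using pₖ = aₖpₖ₋₁ + pₖ₋₂, qₖ = aₖqₖ₋₁ + qₖ₋₂ (with p₋₁=1, p₋₂=0, q₋₁=0, q₋₂=1):
  k=0: a=0, p=0, q=1
  k=1: a=3, p=1, q=3
  k=2: a=3, p=3, q=10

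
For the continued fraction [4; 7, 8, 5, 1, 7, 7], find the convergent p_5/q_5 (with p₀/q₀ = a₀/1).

Using pₖ = aₖpₖ₋₁ + pₖ₋₂, qₖ = aₖqₖ₋₁ + qₖ₋₂ (with p₋₁=1, p₋₂=0, q₋₁=0, q₋₂=1):
  k=0: a=4, p=4, q=1
  k=1: a=7, p=29, q=7
  k=2: a=8, p=236, q=57
  k=3: a=5, p=1209, q=292
  k=4: a=1, p=1445, q=349
  k=5: a=7, p=11324, q=2735

11324/2735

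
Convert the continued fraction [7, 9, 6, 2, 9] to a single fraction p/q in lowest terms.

8005/1126

Using pₖ = aₖpₖ₋₁ + pₖ₋₂ and qₖ = aₖqₖ₋₁ + qₖ₋₂:
  k=0: a=7, p=7, q=1
  k=1: a=9, p=64, q=9
  k=2: a=6, p=391, q=55
  k=3: a=2, p=846, q=119
  k=4: a=9, p=8005, q=1126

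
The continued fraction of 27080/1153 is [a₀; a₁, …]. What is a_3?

27080 = 23·1153 + 561   →  a_0 = 23
1153 = 2·561 + 31   →  a_1 = 2
561 = 18·31 + 3   →  a_2 = 18
31 = 10·3 + 1   →  a_3 = 10

10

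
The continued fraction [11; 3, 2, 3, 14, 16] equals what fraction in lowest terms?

Using pₖ = aₖpₖ₋₁ + pₖ₋₂ and qₖ = aₖqₖ₋₁ + qₖ₋₂:
  k=0: a=11, p=11, q=1
  k=1: a=3, p=34, q=3
  k=2: a=2, p=79, q=7
  k=3: a=3, p=271, q=24
  k=4: a=14, p=3873, q=343
  k=5: a=16, p=62239, q=5512

62239/5512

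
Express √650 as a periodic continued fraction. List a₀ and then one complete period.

[25; 2, 50]

a₀ = ⌊√650⌋ = 25.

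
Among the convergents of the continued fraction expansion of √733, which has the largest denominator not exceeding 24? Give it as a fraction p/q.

379/14

√733 = [27; 13, 1, 1, 13, 54, …] (period length 5).
Convergents:
  p_0/q_0 = 27/1
  p_1/q_1 = 352/13
  p_2/q_2 = 379/14
  p_3/q_3 = 731/27
q_2 = 14 ≤ 24 < 27 = q_3, so the answer is 379/14.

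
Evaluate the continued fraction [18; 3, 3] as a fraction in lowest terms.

Fold from the inside: start with 3/1.
  3 + 1/3 = 10/3
  18 + 3/10 = 183/10

183/10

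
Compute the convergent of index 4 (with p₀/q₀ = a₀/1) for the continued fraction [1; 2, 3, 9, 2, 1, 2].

196/137

Using pₖ = aₖpₖ₋₁ + pₖ₋₂, qₖ = aₖqₖ₋₁ + qₖ₋₂ (with p₋₁=1, p₋₂=0, q₋₁=0, q₋₂=1):
  k=0: a=1, p=1, q=1
  k=1: a=2, p=3, q=2
  k=2: a=3, p=10, q=7
  k=3: a=9, p=93, q=65
  k=4: a=2, p=196, q=137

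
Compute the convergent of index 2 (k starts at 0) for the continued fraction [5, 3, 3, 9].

Using pₖ = aₖpₖ₋₁ + pₖ₋₂, qₖ = aₖqₖ₋₁ + qₖ₋₂ (with p₋₁=1, p₋₂=0, q₋₁=0, q₋₂=1):
  k=0: a=5, p=5, q=1
  k=1: a=3, p=16, q=3
  k=2: a=3, p=53, q=10

53/10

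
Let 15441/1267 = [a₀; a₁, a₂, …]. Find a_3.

1

15441 = 12·1267 + 237   →  a_0 = 12
1267 = 5·237 + 82   →  a_1 = 5
237 = 2·82 + 73   →  a_2 = 2
82 = 1·73 + 9   →  a_3 = 1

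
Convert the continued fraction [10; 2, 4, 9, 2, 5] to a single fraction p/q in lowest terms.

10007/958

Using pₖ = aₖpₖ₋₁ + pₖ₋₂ and qₖ = aₖqₖ₋₁ + qₖ₋₂:
  k=0: a=10, p=10, q=1
  k=1: a=2, p=21, q=2
  k=2: a=4, p=94, q=9
  k=3: a=9, p=867, q=83
  k=4: a=2, p=1828, q=175
  k=5: a=5, p=10007, q=958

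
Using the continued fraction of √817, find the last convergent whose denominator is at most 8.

200/7

√817 = [28; 1, 1, 2, 1, 1, 56, …] (period length 6).
Convergents:
  p_0/q_0 = 28/1
  p_1/q_1 = 29/1
  p_2/q_2 = 57/2
  p_3/q_3 = 143/5
  p_4/q_4 = 200/7
  p_5/q_5 = 343/12
q_4 = 7 ≤ 8 < 12 = q_5, so the answer is 200/7.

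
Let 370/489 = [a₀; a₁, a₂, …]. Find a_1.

370 = 0·489 + 370   →  a_0 = 0
489 = 1·370 + 119   →  a_1 = 1

1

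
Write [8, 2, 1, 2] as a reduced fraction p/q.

67/8

Using pₖ = aₖpₖ₋₁ + pₖ₋₂ and qₖ = aₖqₖ₋₁ + qₖ₋₂:
  k=0: a=8, p=8, q=1
  k=1: a=2, p=17, q=2
  k=2: a=1, p=25, q=3
  k=3: a=2, p=67, q=8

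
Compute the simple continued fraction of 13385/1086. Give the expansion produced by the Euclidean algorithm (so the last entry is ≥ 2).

[12; 3, 13, 13, 2]

13385 = 12×1086 + 353
1086 = 3×353 + 27
353 = 13×27 + 2
27 = 13×2 + 1
2 = 2×1 + 0  (stop)
So 13385/1086 = [12; 3, 13, 13, 2].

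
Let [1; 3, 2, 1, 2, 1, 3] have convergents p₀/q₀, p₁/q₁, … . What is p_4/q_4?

Using pₖ = aₖpₖ₋₁ + pₖ₋₂, qₖ = aₖqₖ₋₁ + qₖ₋₂ (with p₋₁=1, p₋₂=0, q₋₁=0, q₋₂=1):
  k=0: a=1, p=1, q=1
  k=1: a=3, p=4, q=3
  k=2: a=2, p=9, q=7
  k=3: a=1, p=13, q=10
  k=4: a=2, p=35, q=27

35/27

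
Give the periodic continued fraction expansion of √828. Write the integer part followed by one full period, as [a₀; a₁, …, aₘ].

a₀ = ⌊√828⌋ = 28.
With m₀=0, d₀=1 and mₖ₊₁ = dₖaₖ − mₖ, dₖ₊₁ = (n − mₖ₊₁²)/dₖ, aₖ₊₁ = ⌊(a₀+mₖ₊₁)/dₖ₊₁⌋:
  k=1: m=28, d=44, a=1
  k=2: m=16, d=13, a=3
  k=3: m=23, d=23, a=2
  k=4: m=23, d=13, a=3
  k=5: m=16, d=44, a=1
  k=6: m=28, d=1, a=56
d=1 and a=2a₀=56 at k=6, so the next step gives (m, d) = (28, 44) again — its k=1 value — and the period has length 6.

[28; 1, 3, 2, 3, 1, 56]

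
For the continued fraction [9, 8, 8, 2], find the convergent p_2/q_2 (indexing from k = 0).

593/65

Using pₖ = aₖpₖ₋₁ + pₖ₋₂, qₖ = aₖqₖ₋₁ + qₖ₋₂ (with p₋₁=1, p₋₂=0, q₋₁=0, q₋₂=1):
  k=0: a=9, p=9, q=1
  k=1: a=8, p=73, q=8
  k=2: a=8, p=593, q=65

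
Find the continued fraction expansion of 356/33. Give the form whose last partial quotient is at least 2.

356 = 10*33 + 26
33 = 1*26 + 7
26 = 3*7 + 5
7 = 1*5 + 2
5 = 2*2 + 1
2 = 2*1 + 0  (stop)
So 356/33 = [10; 1, 3, 1, 2, 2].

[10; 1, 3, 1, 2, 2]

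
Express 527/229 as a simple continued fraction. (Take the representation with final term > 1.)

[2; 3, 3, 7, 3]

527 = 2×229 + 69
229 = 3×69 + 22
69 = 3×22 + 3
22 = 7×3 + 1
3 = 3×1 + 0  (stop)
So 527/229 = [2; 3, 3, 7, 3].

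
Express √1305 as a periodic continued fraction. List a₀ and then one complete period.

[36; 8, 72]

a₀ = ⌊√1305⌋ = 36.
With m₀=0, d₀=1 and mₖ₊₁ = dₖaₖ − mₖ, dₖ₊₁ = (n − mₖ₊₁²)/dₖ, aₖ₊₁ = ⌊(a₀+mₖ₊₁)/dₖ₊₁⌋:
  k=1: m=36, d=9, a=8
  k=2: m=36, d=1, a=72
d=1 and a=2a₀=72 at k=2, so the next step gives (m, d) = (36, 9) again — its k=1 value — and the period has length 2.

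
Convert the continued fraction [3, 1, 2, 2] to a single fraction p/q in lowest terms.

Fold from the inside: start with 2/1.
  2 + 1/2 = 5/2
  1 + 2/5 = 7/5
  3 + 5/7 = 26/7

26/7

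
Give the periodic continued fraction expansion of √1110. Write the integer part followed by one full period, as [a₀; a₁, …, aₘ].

[33; 3, 6, 3, 66]

a₀ = ⌊√1110⌋ = 33.
With m₀=0, d₀=1 and mₖ₊₁ = dₖaₖ − mₖ, dₖ₊₁ = (n − mₖ₊₁²)/dₖ, aₖ₊₁ = ⌊(a₀+mₖ₊₁)/dₖ₊₁⌋:
  k=1: m=33, d=21, a=3
  k=2: m=30, d=10, a=6
  k=3: m=30, d=21, a=3
  k=4: m=33, d=1, a=66
d=1 and a=2a₀=66 at k=4, so the next step gives (m, d) = (33, 21) again — its k=1 value — and the period has length 4.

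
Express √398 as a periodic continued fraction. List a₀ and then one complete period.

a₀ = ⌊√398⌋ = 19.
With m₀=0, d₀=1 and mₖ₊₁ = dₖaₖ − mₖ, dₖ₊₁ = (n − mₖ₊₁²)/dₖ, aₖ₊₁ = ⌊(a₀+mₖ₊₁)/dₖ₊₁⌋:
  k=1: m=19, d=37, a=1
  k=2: m=18, d=2, a=18
  k=3: m=18, d=37, a=1
  k=4: m=19, d=1, a=38
d=1 and a=2a₀=38 at k=4, so the next step gives (m, d) = (19, 37) again — its k=1 value — and the period has length 4.

[19; 1, 18, 1, 38]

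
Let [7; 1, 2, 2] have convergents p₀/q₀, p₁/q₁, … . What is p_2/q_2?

23/3

Using pₖ = aₖpₖ₋₁ + pₖ₋₂, qₖ = aₖqₖ₋₁ + qₖ₋₂ (with p₋₁=1, p₋₂=0, q₋₁=0, q₋₂=1):
  k=0: a=7, p=7, q=1
  k=1: a=1, p=8, q=1
  k=2: a=2, p=23, q=3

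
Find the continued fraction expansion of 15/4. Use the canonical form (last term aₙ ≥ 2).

[3; 1, 3]

15 = 3×4 + 3
4 = 1×3 + 1
3 = 3×1 + 0  (stop)
So 15/4 = [3; 1, 3].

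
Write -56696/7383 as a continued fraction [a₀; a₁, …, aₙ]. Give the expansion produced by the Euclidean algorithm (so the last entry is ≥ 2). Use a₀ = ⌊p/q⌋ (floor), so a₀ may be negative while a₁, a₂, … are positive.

[-8; 3, 8, 2, 19, 2, 3]

-56696 = -8·7383 + 2368
7383 = 3·2368 + 279
2368 = 8·279 + 136
279 = 2·136 + 7
136 = 19·7 + 3
7 = 2·3 + 1
3 = 3·1 + 0  (stop)
So -56696/7383 = [-8; 3, 8, 2, 19, 2, 3].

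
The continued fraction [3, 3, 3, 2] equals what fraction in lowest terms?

76/23

Fold from the inside: start with 2/1.
  3 + 1/2 = 7/2
  3 + 2/7 = 23/7
  3 + 7/23 = 76/23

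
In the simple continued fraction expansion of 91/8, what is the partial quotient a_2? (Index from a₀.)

1

91 = 11·8 + 3   →  a_0 = 11
8 = 2·3 + 2   →  a_1 = 2
3 = 1·2 + 1   →  a_2 = 1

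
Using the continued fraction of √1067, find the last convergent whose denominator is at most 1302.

√1067 = [32; 1, 1, 1, 64, …] (period length 4).
Convergents:
  p_0/q_0 = 32/1
  p_1/q_1 = 33/1
  p_2/q_2 = 65/2
  p_3/q_3 = 98/3
  p_4/q_4 = 6337/194
  p_5/q_5 = 6435/197
  p_6/q_6 = 12772/391
  p_7/q_7 = 19207/588
  p_8/q_8 = 1242020/38023
q_7 = 588 ≤ 1302 < 38023 = q_8, so the answer is 19207/588.

19207/588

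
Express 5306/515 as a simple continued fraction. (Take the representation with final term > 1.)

5306 = 10×515 + 156
515 = 3×156 + 47
156 = 3×47 + 15
47 = 3×15 + 2
15 = 7×2 + 1
2 = 2×1 + 0  (stop)
So 5306/515 = [10; 3, 3, 3, 7, 2].

[10; 3, 3, 3, 7, 2]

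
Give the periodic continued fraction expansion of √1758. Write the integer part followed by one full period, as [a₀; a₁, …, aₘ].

[41; 1, 12, 1, 82]

a₀ = ⌊√1758⌋ = 41.
With m₀=0, d₀=1 and mₖ₊₁ = dₖaₖ − mₖ, dₖ₊₁ = (n − mₖ₊₁²)/dₖ, aₖ₊₁ = ⌊(a₀+mₖ₊₁)/dₖ₊₁⌋:
  k=1: m=41, d=77, a=1
  k=2: m=36, d=6, a=12
  k=3: m=36, d=77, a=1
  k=4: m=41, d=1, a=82
d=1 and a=2a₀=82 at k=4, so the next step gives (m, d) = (41, 77) again — its k=1 value — and the period has length 4.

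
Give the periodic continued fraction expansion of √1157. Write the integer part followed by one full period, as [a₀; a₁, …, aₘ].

[34; 68]

a₀ = ⌊√1157⌋ = 34.
With m₀=0, d₀=1 and mₖ₊₁ = dₖaₖ − mₖ, dₖ₊₁ = (n − mₖ₊₁²)/dₖ, aₖ₊₁ = ⌊(a₀+mₖ₊₁)/dₖ₊₁⌋:
  k=1: m=34, d=1, a=68
d=1 and a=2a₀=68 at k=1, so the next step gives (m, d) = (34, 1) again — its k=1 value — and the period has length 1.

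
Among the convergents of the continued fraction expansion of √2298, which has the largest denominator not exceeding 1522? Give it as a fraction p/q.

72817/1519

√2298 = [47; 1, 14, 1, 94, …] (period length 4).
Convergents:
  p_0/q_0 = 47/1
  p_1/q_1 = 48/1
  p_2/q_2 = 719/15
  p_3/q_3 = 767/16
  p_4/q_4 = 72817/1519
  p_5/q_5 = 73584/1535
q_4 = 1519 ≤ 1522 < 1535 = q_5, so the answer is 72817/1519.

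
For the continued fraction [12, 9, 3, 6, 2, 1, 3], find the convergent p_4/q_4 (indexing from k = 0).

Using pₖ = aₖpₖ₋₁ + pₖ₋₂, qₖ = aₖqₖ₋₁ + qₖ₋₂ (with p₋₁=1, p₋₂=0, q₋₁=0, q₋₂=1):
  k=0: a=12, p=12, q=1
  k=1: a=9, p=109, q=9
  k=2: a=3, p=339, q=28
  k=3: a=6, p=2143, q=177
  k=4: a=2, p=4625, q=382

4625/382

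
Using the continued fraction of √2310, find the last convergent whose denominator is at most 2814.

√2310 = [48; 16, 96, …] (period length 2).
Convergents:
  p_0/q_0 = 48/1
  p_1/q_1 = 769/16
  p_2/q_2 = 73872/1537
  p_3/q_3 = 1182721/24608
q_2 = 1537 ≤ 2814 < 24608 = q_3, so the answer is 73872/1537.

73872/1537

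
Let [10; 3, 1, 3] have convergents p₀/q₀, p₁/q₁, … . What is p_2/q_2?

41/4

Using pₖ = aₖpₖ₋₁ + pₖ₋₂, qₖ = aₖqₖ₋₁ + qₖ₋₂ (with p₋₁=1, p₋₂=0, q₋₁=0, q₋₂=1):
  k=0: a=10, p=10, q=1
  k=1: a=3, p=31, q=3
  k=2: a=1, p=41, q=4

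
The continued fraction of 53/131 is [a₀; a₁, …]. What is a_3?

8

53 = 0·131 + 53   →  a_0 = 0
131 = 2·53 + 25   →  a_1 = 2
53 = 2·25 + 3   →  a_2 = 2
25 = 8·3 + 1   →  a_3 = 8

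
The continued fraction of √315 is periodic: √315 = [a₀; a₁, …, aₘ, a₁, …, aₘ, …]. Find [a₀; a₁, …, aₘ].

[17; 1, 2, 1, 34]

a₀ = ⌊√315⌋ = 17.
With m₀=0, d₀=1 and mₖ₊₁ = dₖaₖ − mₖ, dₖ₊₁ = (n − mₖ₊₁²)/dₖ, aₖ₊₁ = ⌊(a₀+mₖ₊₁)/dₖ₊₁⌋:
  k=1: m=17, d=26, a=1
  k=2: m=9, d=9, a=2
  k=3: m=9, d=26, a=1
  k=4: m=17, d=1, a=34
d=1 and a=2a₀=34 at k=4, so the next step gives (m, d) = (17, 26) again — its k=1 value — and the period has length 4.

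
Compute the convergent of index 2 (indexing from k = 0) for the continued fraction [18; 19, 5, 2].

Using pₖ = aₖpₖ₋₁ + pₖ₋₂, qₖ = aₖqₖ₋₁ + qₖ₋₂ (with p₋₁=1, p₋₂=0, q₋₁=0, q₋₂=1):
  k=0: a=18, p=18, q=1
  k=1: a=19, p=343, q=19
  k=2: a=5, p=1733, q=96

1733/96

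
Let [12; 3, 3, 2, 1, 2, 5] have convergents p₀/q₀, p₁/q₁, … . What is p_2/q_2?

123/10

Using pₖ = aₖpₖ₋₁ + pₖ₋₂, qₖ = aₖqₖ₋₁ + qₖ₋₂ (with p₋₁=1, p₋₂=0, q₋₁=0, q₋₂=1):
  k=0: a=12, p=12, q=1
  k=1: a=3, p=37, q=3
  k=2: a=3, p=123, q=10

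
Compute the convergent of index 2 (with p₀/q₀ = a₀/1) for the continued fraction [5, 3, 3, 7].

53/10

Using pₖ = aₖpₖ₋₁ + pₖ₋₂, qₖ = aₖqₖ₋₁ + qₖ₋₂ (with p₋₁=1, p₋₂=0, q₋₁=0, q₋₂=1):
  k=0: a=5, p=5, q=1
  k=1: a=3, p=16, q=3
  k=2: a=3, p=53, q=10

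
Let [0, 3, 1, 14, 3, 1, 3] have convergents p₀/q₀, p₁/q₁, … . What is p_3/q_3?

Using pₖ = aₖpₖ₋₁ + pₖ₋₂, qₖ = aₖqₖ₋₁ + qₖ₋₂ (with p₋₁=1, p₋₂=0, q₋₁=0, q₋₂=1):
  k=0: a=0, p=0, q=1
  k=1: a=3, p=1, q=3
  k=2: a=1, p=1, q=4
  k=3: a=14, p=15, q=59

15/59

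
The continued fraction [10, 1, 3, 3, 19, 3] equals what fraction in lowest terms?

8249/766

Fold from the inside: start with 3/1.
  19 + 1/3 = 58/3
  3 + 3/58 = 177/58
  3 + 58/177 = 589/177
  1 + 177/589 = 766/589
  10 + 589/766 = 8249/766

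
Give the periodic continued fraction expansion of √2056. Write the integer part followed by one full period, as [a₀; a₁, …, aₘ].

a₀ = ⌊√2056⌋ = 45.
With m₀=0, d₀=1 and mₖ₊₁ = dₖaₖ − mₖ, dₖ₊₁ = (n − mₖ₊₁²)/dₖ, aₖ₊₁ = ⌊(a₀+mₖ₊₁)/dₖ₊₁⌋:
  k=1: m=45, d=31, a=2
  k=2: m=17, d=57, a=1
  k=3: m=40, d=8, a=10
  k=4: m=40, d=57, a=1
  k=5: m=17, d=31, a=2
  k=6: m=45, d=1, a=90
d=1 and a=2a₀=90 at k=6, so the next step gives (m, d) = (45, 31) again — its k=1 value — and the period has length 6.

[45; 2, 1, 10, 1, 2, 90]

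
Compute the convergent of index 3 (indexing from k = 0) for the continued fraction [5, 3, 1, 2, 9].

58/11

Using pₖ = aₖpₖ₋₁ + pₖ₋₂, qₖ = aₖqₖ₋₁ + qₖ₋₂ (with p₋₁=1, p₋₂=0, q₋₁=0, q₋₂=1):
  k=0: a=5, p=5, q=1
  k=1: a=3, p=16, q=3
  k=2: a=1, p=21, q=4
  k=3: a=2, p=58, q=11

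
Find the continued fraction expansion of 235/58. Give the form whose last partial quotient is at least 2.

[4; 19, 3]

235 = 4×58 + 3
58 = 19×3 + 1
3 = 3×1 + 0  (stop)
So 235/58 = [4; 19, 3].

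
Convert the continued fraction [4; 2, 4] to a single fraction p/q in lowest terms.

Fold from the inside: start with 4/1.
  2 + 1/4 = 9/4
  4 + 4/9 = 40/9

40/9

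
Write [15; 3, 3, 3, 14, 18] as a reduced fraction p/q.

130519/8529

Fold from the inside: start with 18/1.
  14 + 1/18 = 253/18
  3 + 18/253 = 777/253
  3 + 253/777 = 2584/777
  3 + 777/2584 = 8529/2584
  15 + 2584/8529 = 130519/8529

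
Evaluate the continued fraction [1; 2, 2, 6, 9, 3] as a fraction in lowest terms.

Fold from the inside: start with 3/1.
  9 + 1/3 = 28/3
  6 + 3/28 = 171/28
  2 + 28/171 = 370/171
  2 + 171/370 = 911/370
  1 + 370/911 = 1281/911

1281/911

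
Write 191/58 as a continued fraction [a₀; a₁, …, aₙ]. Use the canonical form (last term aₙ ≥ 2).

191 = 3*58 + 17
58 = 3*17 + 7
17 = 2*7 + 3
7 = 2*3 + 1
3 = 3*1 + 0  (stop)
So 191/58 = [3; 3, 2, 2, 3].

[3; 3, 2, 2, 3]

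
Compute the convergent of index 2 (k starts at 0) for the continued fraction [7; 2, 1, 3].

22/3

Using pₖ = aₖpₖ₋₁ + pₖ₋₂, qₖ = aₖqₖ₋₁ + qₖ₋₂ (with p₋₁=1, p₋₂=0, q₋₁=0, q₋₂=1):
  k=0: a=7, p=7, q=1
  k=1: a=2, p=15, q=2
  k=2: a=1, p=22, q=3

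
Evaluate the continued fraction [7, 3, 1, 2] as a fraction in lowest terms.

Fold from the inside: start with 2/1.
  1 + 1/2 = 3/2
  3 + 2/3 = 11/3
  7 + 3/11 = 80/11

80/11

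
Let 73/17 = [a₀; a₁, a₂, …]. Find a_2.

2

73 = 4·17 + 5   →  a_0 = 4
17 = 3·5 + 2   →  a_1 = 3
5 = 2·2 + 1   →  a_2 = 2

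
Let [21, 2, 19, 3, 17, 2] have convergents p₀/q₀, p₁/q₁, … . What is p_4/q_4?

Using pₖ = aₖpₖ₋₁ + pₖ₋₂, qₖ = aₖqₖ₋₁ + qₖ₋₂ (with p₋₁=1, p₋₂=0, q₋₁=0, q₋₂=1):
  k=0: a=21, p=21, q=1
  k=1: a=2, p=43, q=2
  k=2: a=19, p=838, q=39
  k=3: a=3, p=2557, q=119
  k=4: a=17, p=44307, q=2062

44307/2062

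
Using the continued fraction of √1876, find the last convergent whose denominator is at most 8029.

√1876 = [43; 3, 5, 12, 5, 3, 86, …] (period length 6).
Convergents:
  p_0/q_0 = 43/1
  p_1/q_1 = 130/3
  p_2/q_2 = 693/16
  p_3/q_3 = 8446/195
  p_4/q_4 = 42923/991
  p_5/q_5 = 137215/3168
  p_6/q_6 = 11843413/273439
q_5 = 3168 ≤ 8029 < 273439 = q_6, so the answer is 137215/3168.

137215/3168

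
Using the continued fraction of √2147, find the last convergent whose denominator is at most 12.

139/3

√2147 = [46; 2, 1, 45, 1, 2, 92, …] (period length 6).
Convergents:
  p_0/q_0 = 46/1
  p_1/q_1 = 93/2
  p_2/q_2 = 139/3
  p_3/q_3 = 6348/137
q_2 = 3 ≤ 12 < 137 = q_3, so the answer is 139/3.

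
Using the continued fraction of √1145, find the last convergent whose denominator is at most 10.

203/6

√1145 = [33; 1, 5, 5, 1, 66, …] (period length 5).
Convergents:
  p_0/q_0 = 33/1
  p_1/q_1 = 34/1
  p_2/q_2 = 203/6
  p_3/q_3 = 1049/31
q_2 = 6 ≤ 10 < 31 = q_3, so the answer is 203/6.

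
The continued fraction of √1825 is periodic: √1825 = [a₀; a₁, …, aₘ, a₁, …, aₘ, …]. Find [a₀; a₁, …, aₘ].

a₀ = ⌊√1825⌋ = 42.
With m₀=0, d₀=1 and mₖ₊₁ = dₖaₖ − mₖ, dₖ₊₁ = (n − mₖ₊₁²)/dₖ, aₖ₊₁ = ⌊(a₀+mₖ₊₁)/dₖ₊₁⌋:
  k=1: m=42, d=61, a=1
  k=2: m=19, d=24, a=2
  k=3: m=29, d=41, a=1
  k=4: m=12, d=41, a=1
  k=5: m=29, d=24, a=2
  k=6: m=19, d=61, a=1
  k=7: m=42, d=1, a=84
d=1 and a=2a₀=84 at k=7, so the next step gives (m, d) = (42, 61) again — its k=1 value — and the period has length 7.

[42; 1, 2, 1, 1, 2, 1, 84]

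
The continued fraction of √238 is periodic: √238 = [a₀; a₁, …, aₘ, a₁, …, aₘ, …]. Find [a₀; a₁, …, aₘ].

a₀ = ⌊√238⌋ = 15.
With m₀=0, d₀=1 and mₖ₊₁ = dₖaₖ − mₖ, dₖ₊₁ = (n − mₖ₊₁²)/dₖ, aₖ₊₁ = ⌊(a₀+mₖ₊₁)/dₖ₊₁⌋:
  k=1: m=15, d=13, a=2
  k=2: m=11, d=9, a=2
  k=3: m=7, d=21, a=1
  k=4: m=14, d=2, a=14
  k=5: m=14, d=21, a=1
  k=6: m=7, d=9, a=2
  k=7: m=11, d=13, a=2
  k=8: m=15, d=1, a=30
d=1 and a=2a₀=30 at k=8, so the next step gives (m, d) = (15, 13) again — its k=1 value — and the period has length 8.

[15; 2, 2, 1, 14, 1, 2, 2, 30]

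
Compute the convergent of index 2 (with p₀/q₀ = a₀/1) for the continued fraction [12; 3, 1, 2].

Using pₖ = aₖpₖ₋₁ + pₖ₋₂, qₖ = aₖqₖ₋₁ + qₖ₋₂ (with p₋₁=1, p₋₂=0, q₋₁=0, q₋₂=1):
  k=0: a=12, p=12, q=1
  k=1: a=3, p=37, q=3
  k=2: a=1, p=49, q=4

49/4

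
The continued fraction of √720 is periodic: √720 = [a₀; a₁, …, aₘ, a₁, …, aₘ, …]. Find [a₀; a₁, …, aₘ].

a₀ = ⌊√720⌋ = 26.
With m₀=0, d₀=1 and mₖ₊₁ = dₖaₖ − mₖ, dₖ₊₁ = (n − mₖ₊₁²)/dₖ, aₖ₊₁ = ⌊(a₀+mₖ₊₁)/dₖ₊₁⌋:
  k=1: m=26, d=44, a=1
  k=2: m=18, d=9, a=4
  k=3: m=18, d=44, a=1
  k=4: m=26, d=1, a=52
d=1 and a=2a₀=52 at k=4, so the next step gives (m, d) = (26, 44) again — its k=1 value — and the period has length 4.

[26; 1, 4, 1, 52]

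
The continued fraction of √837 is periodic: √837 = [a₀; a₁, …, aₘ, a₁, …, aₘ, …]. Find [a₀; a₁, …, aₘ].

a₀ = ⌊√837⌋ = 28.
With m₀=0, d₀=1 and mₖ₊₁ = dₖaₖ − mₖ, dₖ₊₁ = (n − mₖ₊₁²)/dₖ, aₖ₊₁ = ⌊(a₀+mₖ₊₁)/dₖ₊₁⌋:
  k=1: m=28, d=53, a=1
  k=2: m=25, d=4, a=13
  k=3: m=27, d=27, a=2
  k=4: m=27, d=4, a=13
  k=5: m=25, d=53, a=1
  k=6: m=28, d=1, a=56
d=1 and a=2a₀=56 at k=6, so the next step gives (m, d) = (28, 53) again — its k=1 value — and the period has length 6.

[28; 1, 13, 2, 13, 1, 56]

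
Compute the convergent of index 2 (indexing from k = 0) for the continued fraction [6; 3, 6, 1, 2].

120/19

Using pₖ = aₖpₖ₋₁ + pₖ₋₂, qₖ = aₖqₖ₋₁ + qₖ₋₂ (with p₋₁=1, p₋₂=0, q₋₁=0, q₋₂=1):
  k=0: a=6, p=6, q=1
  k=1: a=3, p=19, q=3
  k=2: a=6, p=120, q=19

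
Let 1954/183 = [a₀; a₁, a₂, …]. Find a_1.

1

1954 = 10·183 + 124   →  a_0 = 10
183 = 1·124 + 59   →  a_1 = 1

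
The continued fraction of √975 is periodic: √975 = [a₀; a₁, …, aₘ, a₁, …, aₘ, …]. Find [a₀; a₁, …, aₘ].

a₀ = ⌊√975⌋ = 31.

[31; 4, 2, 4, 62]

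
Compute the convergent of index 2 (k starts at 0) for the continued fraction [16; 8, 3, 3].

403/25

Using pₖ = aₖpₖ₋₁ + pₖ₋₂, qₖ = aₖqₖ₋₁ + qₖ₋₂ (with p₋₁=1, p₋₂=0, q₋₁=0, q₋₂=1):
  k=0: a=16, p=16, q=1
  k=1: a=8, p=129, q=8
  k=2: a=3, p=403, q=25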